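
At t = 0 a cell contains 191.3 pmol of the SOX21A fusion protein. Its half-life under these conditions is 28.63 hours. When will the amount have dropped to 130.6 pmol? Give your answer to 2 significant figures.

16 hours

Fraction remaining = 130.6/191.3 ≈ 0.6827.
n = log₂(191.3/130.6) = ln(1.4648)/ln 2 ≈ 0.55068 half-lives.
t = n × t½ = 0.55068 × 28.63 ≈ 15.766 hours.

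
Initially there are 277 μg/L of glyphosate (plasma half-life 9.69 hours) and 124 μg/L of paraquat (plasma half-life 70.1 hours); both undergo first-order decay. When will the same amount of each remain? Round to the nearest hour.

13 hours

Set 277·(1/2)^(t/9.69) = 124·(1/2)^(t/70.1).
Taking log₂: log₂(277/124) = t·(1/9.69 − 1/70.1).
log₂(2.2339) = 1.1595; 1/9.69 − 1/70.1 = 0.088934.
t = 1.1595 / 0.088934 ≈ 13.038 hours.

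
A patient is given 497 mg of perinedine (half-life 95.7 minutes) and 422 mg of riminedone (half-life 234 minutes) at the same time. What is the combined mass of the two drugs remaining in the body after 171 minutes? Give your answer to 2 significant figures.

perinedine: 497 × (1/2)^(171/95.7) = 497 × (1/2)^1.7868 ≈ 144.03 mg.
riminedone: 422 × (1/2)^(171/234) = 422 × (1/2)^0.73077 ≈ 254.29 mg.
Total = 144.03 + 254.29 ≈ 398.32 mg.

400 mg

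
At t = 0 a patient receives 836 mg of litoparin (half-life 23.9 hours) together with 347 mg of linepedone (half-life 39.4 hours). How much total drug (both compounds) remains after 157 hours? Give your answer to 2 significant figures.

31 mg

litoparin: 836 × (1/2)^(157/23.9) = 836 × (1/2)^6.569 ≈ 8.805 mg.
linepedone: 347 × (1/2)^(157/39.4) = 347 × (1/2)^3.9848 ≈ 21.918 mg.
Total = 8.805 + 21.918 ≈ 30.723 mg.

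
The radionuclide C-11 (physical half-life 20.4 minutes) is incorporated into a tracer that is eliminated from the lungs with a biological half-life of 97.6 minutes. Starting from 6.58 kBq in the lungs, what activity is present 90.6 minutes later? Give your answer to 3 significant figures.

1/t_eff = 1/t_phys + 1/t_biol = 1/20.4 + 1/97.6 = 0.059266 per minute.
t_eff = 20.4 × 97.6 / (20.4 + 97.6) ≈ 16.873 minutes.
Remaining = 6.58 × (1/2)^(90.6/16.873) = 6.58 × (1/2)^5.3695 ≈ 0.15917 kBq.

0.159 kBq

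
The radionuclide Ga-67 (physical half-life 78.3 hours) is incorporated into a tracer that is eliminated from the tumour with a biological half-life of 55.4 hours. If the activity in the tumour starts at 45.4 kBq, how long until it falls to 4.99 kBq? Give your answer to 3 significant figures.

1/t_eff = 1/t_phys + 1/t_biol = 1/78.3 + 1/55.4 = 0.030822 per hour.
t_eff = 78.3 × 55.4 / (78.3 + 55.4) ≈ 32.444 hours.
n = log₂(45.4/4.99) ≈ 3.1856; t = 3.1856 × 32.444 ≈ 103.35 hours.

103 hours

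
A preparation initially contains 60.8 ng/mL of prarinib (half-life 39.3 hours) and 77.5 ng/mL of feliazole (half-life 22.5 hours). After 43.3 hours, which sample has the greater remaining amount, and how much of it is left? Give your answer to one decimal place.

prarinib, 28.3 ng/mL

prarinib: 60.8 × (1/2)^1.1018 ≈ 28.329 ng/mL.
feliazole: 77.5 × (1/2)^1.9244 ≈ 20.417 ng/mL.
Prarinib has more remaining, at ≈ 28.329 ng/mL.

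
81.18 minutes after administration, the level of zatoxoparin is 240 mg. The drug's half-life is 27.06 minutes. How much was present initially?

Number of half-lives elapsed: n = 81.18/27.06 ≈ 3.
A₀ = A × 2^n = 240 × 2^3 = 240 × 8 ≈ 1920 mg.

1920 mg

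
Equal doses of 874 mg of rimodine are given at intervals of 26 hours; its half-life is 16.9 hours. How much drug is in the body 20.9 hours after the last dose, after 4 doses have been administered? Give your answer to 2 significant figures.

560 mg

The 4 doses were given 98.9, 72.9, 46.9, 20.9 hours ago.
Total = 874·(1/2)^(98.9/16.9) + 874·(1/2)^(72.9/16.9) + 874·(1/2)^(46.9/16.9) + 874·(1/2)^(20.9/16.9)
      = 15.131 + 43.953 + 127.68 + 370.88 ≈ 557.64 mg.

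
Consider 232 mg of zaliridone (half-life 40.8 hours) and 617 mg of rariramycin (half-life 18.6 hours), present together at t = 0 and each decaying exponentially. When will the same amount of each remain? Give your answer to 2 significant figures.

Set 232·(1/2)^(t/40.8) = 617·(1/2)^(t/18.6).
Taking log₂: log₂(232/617) = t·(1/40.8 − 1/18.6).
log₂(0.37601) = -1.4111; 1/40.8 − 1/18.6 = -0.029254.
t = -1.4111 / -0.029254 ≈ 48.238 hours.

48 hours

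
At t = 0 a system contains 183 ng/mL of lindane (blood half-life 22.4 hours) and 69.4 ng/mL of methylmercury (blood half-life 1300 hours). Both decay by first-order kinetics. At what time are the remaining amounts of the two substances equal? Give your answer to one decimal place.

31.9 hours

Set 183·(1/2)^(t/22.4) = 69.4·(1/2)^(t/1300).
Taking log₂: log₂(183/69.4) = t·(1/22.4 − 1/1300).
log₂(2.6369) = 1.3988; 1/22.4 − 1/1300 = 0.043874.
t = 1.3988 / 0.043874 ≈ 31.883 hours.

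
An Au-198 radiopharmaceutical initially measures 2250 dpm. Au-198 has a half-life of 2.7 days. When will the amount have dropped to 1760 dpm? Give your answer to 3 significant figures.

0.957 days

Fraction remaining = 1760/2250 ≈ 0.78222.
n = log₂(2250/1760) = ln(1.2784)/ln 2 ≈ 0.35435 half-lives.
t = n × t½ = 0.35435 × 2.7 ≈ 0.95674 days.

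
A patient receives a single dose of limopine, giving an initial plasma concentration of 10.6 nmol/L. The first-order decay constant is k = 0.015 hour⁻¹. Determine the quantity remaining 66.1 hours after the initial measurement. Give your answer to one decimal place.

t½ = ln 2 / k = 0.69315 / 0.015 ≈ 46.21 hours.
Number of half-lives: n = 66.1/46.21 ≈ 1.4304.
Remaining = 10.6 × (1/2)^1.4304 = 10.6 × 0.37102 ≈ 3.9328 nmol/L.

3.9 nmol/L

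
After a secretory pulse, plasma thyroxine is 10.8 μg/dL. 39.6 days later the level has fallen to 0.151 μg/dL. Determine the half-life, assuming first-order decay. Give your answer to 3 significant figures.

6.43 days

A/A₀ = 0.151/10.8 ≈ 0.013981.
n = log₂(71.523) ≈ 6.1603 half-lives elapsed in 39.6 days.
t½ = 39.6/6.1603 ≈ 6.4282 days.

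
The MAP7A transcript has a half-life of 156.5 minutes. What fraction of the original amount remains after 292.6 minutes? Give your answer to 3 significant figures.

n = 292.6/156.5 ≈ 1.8696 half-lives.
Fraction remaining = (1/2)^1.8696 ≈ 0.27364.

0.274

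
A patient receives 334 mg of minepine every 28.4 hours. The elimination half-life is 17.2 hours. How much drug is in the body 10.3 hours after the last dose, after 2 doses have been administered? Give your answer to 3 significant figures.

The 2 doses were given 38.7, 10.3 hours ago.
Total = 334·(1/2)^(38.7/17.2) + 334·(1/2)^(10.3/17.2)
      = 70.215 + 220.54 ≈ 290.75 mg.

291 mg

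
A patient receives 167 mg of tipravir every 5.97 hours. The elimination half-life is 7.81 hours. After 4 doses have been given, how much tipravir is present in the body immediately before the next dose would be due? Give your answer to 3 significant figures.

The 4 doses were given 23.88, 17.91, 11.94, 5.97 hours ago.
Total = 167·(1/2)^(23.88/7.81) + 167·(1/2)^(17.91/7.81) + 167·(1/2)^(11.94/7.81) + 167·(1/2)^(5.97/7.81)
      = 20.058 + 34.071 + 57.876 + 98.312 ≈ 210.32 mg.

210 mg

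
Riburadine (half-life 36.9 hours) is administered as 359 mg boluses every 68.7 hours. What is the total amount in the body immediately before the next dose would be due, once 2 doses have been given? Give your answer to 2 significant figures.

130 mg

The 2 doses were given 137.4, 68.7 hours ago.
Total = 359·(1/2)^(137.4/36.9) + 359·(1/2)^(68.7/36.9)
      = 27.176 + 98.773 ≈ 125.95 mg.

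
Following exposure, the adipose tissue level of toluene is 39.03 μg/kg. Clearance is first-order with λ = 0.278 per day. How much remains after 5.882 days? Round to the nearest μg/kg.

t½ = ln 2 / λ = 0.69315 / 0.278 ≈ 2.4933 days.
Number of half-lives: n = 5.882/2.4933 ≈ 2.3591.
Remaining = 39.03 × (1/2)^2.3591 = 39.03 × 0.19491 ≈ 7.6075 μg/kg.

8 μg/kg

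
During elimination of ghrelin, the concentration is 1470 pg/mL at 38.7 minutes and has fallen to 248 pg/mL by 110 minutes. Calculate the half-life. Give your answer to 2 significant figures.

28 minutes

Over Δt = 110 − 38.7 = 71.3 minutes, the level fell by a factor of 1470/248 ≈ 5.9274.
n = log₂(5.9274) ≈ 2.5674 half-lives, so t½ = 71.3/2.5674 ≈ 27.771 minutes.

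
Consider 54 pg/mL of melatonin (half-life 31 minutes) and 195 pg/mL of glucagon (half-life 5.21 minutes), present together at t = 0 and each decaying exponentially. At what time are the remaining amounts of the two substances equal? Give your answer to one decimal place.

11.6 minutes

Set 54·(1/2)^(t/31) = 195·(1/2)^(t/5.21).
Taking log₂: log₂(54/195) = t·(1/31 − 1/5.21).
log₂(0.27692) = -1.8524; 1/31 − 1/5.21 = -0.15968.
t = -1.8524 / -0.15968 ≈ 11.601 minutes.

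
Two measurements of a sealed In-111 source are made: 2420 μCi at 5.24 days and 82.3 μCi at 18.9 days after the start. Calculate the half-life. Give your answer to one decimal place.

Over Δt = 18.9 − 5.24 = 13.66 days, the level fell by a factor of 2420/82.3 ≈ 29.405.
n = log₂(29.405) ≈ 4.878 half-lives, so t½ = 13.66/4.878 ≈ 2.8003 days.

2.8 days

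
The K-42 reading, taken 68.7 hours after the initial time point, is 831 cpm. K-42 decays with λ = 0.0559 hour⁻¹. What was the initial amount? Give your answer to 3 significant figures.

38700 cpm

t½ = ln 2 / λ = 0.69315 / 0.0559 ≈ 12.4 hours.
Number of half-lives elapsed: n = 68.7/12.4 ≈ 5.5404.
A₀ = A × 2^n = 831 × 2^5.5404 = 831 × 46.541 ≈ 38675 cpm.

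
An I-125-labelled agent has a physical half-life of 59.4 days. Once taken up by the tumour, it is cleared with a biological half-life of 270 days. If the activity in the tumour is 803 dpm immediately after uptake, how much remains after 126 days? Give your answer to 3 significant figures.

1/t_eff = 1/t_phys + 1/t_biol = 1/59.4 + 1/270 = 0.020539 per day.
t_eff = 59.4 × 270 / (59.4 + 270) ≈ 48.689 days.
Remaining = 803 × (1/2)^(126/48.689) = 803 × (1/2)^2.5879 ≈ 133.56 dpm.

134 dpm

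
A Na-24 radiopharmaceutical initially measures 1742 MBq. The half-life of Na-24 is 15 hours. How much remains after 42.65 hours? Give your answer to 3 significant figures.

243 MBq

Number of half-lives: n = 42.65/15 ≈ 2.8433.
Remaining = 1742 × (1/2)^2.8433 = 1742 × 0.13934 ≈ 242.73 MBq.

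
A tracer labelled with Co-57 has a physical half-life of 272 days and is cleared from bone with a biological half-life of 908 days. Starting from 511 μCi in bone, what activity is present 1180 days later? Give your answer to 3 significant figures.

1/t_eff = 1/t_phys + 1/t_biol = 1/272 + 1/908 = 0.0047778 per day.
t_eff = 272 × 908 / (272 + 908) ≈ 209.3 days.
Remaining = 511 × (1/2)^(1180/209.3) = 511 × (1/2)^5.6378 ≈ 10.263 μCi.

10.3 μCi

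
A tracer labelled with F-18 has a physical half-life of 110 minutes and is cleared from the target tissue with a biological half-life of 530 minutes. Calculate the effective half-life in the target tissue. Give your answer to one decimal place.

91.1 minutes

1/t_eff = 1/t_phys + 1/t_biol = 1/110 + 1/530 = 0.010978 per minute.
t_eff = 110 × 530 / (110 + 530) ≈ 91.094 minutes.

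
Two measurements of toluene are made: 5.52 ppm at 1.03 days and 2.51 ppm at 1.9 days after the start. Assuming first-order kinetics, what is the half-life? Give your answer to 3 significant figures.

Over Δt = 1.9 − 1.03 = 0.87 days, the level fell by a factor of 5.52/2.51 ≈ 2.1992.
n = log₂(2.1992) ≈ 1.137 half-lives, so t½ = 0.87/1.137 ≈ 0.76518 days.

0.765 days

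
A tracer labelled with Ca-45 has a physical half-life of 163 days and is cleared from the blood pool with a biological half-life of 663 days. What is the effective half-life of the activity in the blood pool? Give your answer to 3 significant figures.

131 days

1/t_eff = 1/t_phys + 1/t_biol = 1/163 + 1/663 = 0.0076433 per day.
t_eff = 163 × 663 / (163 + 663) ≈ 130.83 days.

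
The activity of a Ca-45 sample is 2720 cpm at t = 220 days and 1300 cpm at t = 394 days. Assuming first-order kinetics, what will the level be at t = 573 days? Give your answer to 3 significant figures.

608 cpm

Over Δt = 394 − 220 = 174 days, the level fell by a factor of 2720/1300 ≈ 2.0923.
n = log₂(2.0923) ≈ 1.0651 half-lives, so t½ = 174/1.0651 ≈ 163.37 days.
From t = 394 to t = 573: 1300 × (1/2)^((573−394)/163.37) ≈ 608.28 cpm.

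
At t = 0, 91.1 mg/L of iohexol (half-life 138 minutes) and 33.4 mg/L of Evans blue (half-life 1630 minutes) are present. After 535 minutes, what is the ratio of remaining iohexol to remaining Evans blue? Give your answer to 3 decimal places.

iohexol: 91.1 × (1/2)^(535/138) = 91.1 × (1/2)^3.8768 ≈ 6.2013 mg/L.
Evans blue: 33.4 × (1/2)^(535/1630) = 33.4 × (1/2)^0.32822 ≈ 26.604 mg/L.
Ratio ≈ 6.2013 / 26.604 ≈ 0.2331.

0.233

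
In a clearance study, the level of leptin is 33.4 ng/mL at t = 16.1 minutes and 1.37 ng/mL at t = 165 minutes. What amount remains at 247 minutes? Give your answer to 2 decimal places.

Over Δt = 165 − 16.1 = 148.9 minutes, the level fell by a factor of 33.4/1.37 ≈ 24.38.
n = log₂(24.38) ≈ 4.6076 half-lives, so t½ = 148.9/4.6076 ≈ 32.316 minutes.
From t = 165 to t = 247: 1.37 × (1/2)^((247−165)/32.316) ≈ 0.23598 ng/mL.

0.24 ng/mL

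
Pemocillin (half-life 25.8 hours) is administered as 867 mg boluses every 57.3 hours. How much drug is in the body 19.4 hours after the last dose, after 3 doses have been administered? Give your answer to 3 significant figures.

The 3 doses were given 134, 76.7, 19.4 hours ago.
Total = 867·(1/2)^(134/25.8) + 867·(1/2)^(76.7/25.8) + 867·(1/2)^(19.4/25.8)
      = 23.688 + 110.43 + 514.83 ≈ 648.95 mg.

649 mg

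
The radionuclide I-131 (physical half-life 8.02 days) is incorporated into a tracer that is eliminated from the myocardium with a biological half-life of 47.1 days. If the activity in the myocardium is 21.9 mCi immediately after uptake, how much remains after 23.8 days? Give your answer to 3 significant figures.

1.97 mCi

1/t_eff = 1/t_phys + 1/t_biol = 1/8.02 + 1/47.1 = 0.14592 per day.
t_eff = 8.02 × 47.1 / (8.02 + 47.1) ≈ 6.8531 days.
Remaining = 21.9 × (1/2)^(23.8/6.8531) = 21.9 × (1/2)^3.4729 ≈ 1.9724 mCi.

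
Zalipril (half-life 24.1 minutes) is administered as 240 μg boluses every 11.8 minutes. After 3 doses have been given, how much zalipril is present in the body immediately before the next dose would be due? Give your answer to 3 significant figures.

379 μg

The 3 doses were given 35.4, 23.6, 11.8 minutes ago.
Total = 240·(1/2)^(35.4/24.1) + 240·(1/2)^(23.6/24.1) + 240·(1/2)^(11.8/24.1)
      = 86.703 + 121.74 + 170.93 ≈ 379.37 μg.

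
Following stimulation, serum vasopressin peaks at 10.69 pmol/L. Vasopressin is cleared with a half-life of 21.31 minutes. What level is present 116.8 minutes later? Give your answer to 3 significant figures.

Number of half-lives: n = 116.8/21.31 ≈ 5.481.
Remaining = 10.69 × (1/2)^5.481 = 10.69 × 0.02239 ≈ 0.23935 pmol/L.

0.239 pmol/L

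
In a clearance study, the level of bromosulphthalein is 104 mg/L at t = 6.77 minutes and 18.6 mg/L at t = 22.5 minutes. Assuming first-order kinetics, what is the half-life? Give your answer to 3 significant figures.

Over Δt = 22.5 − 6.77 = 15.73 minutes, the level fell by a factor of 104/18.6 ≈ 5.5914.
n = log₂(5.5914) ≈ 2.4832 half-lives, so t½ = 15.73/2.4832 ≈ 6.3345 minutes.

6.33 minutes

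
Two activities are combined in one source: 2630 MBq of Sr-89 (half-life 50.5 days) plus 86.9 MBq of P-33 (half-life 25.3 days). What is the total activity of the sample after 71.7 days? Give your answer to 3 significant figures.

Sr-89: 2630 × (1/2)^(71.7/50.5) = 2630 × (1/2)^1.4198 ≈ 983 MBq.
P-33: 86.9 × (1/2)^(71.7/25.3) = 86.9 × (1/2)^2.834 ≈ 12.187 MBq.
Total = 983 + 12.187 ≈ 995.19 MBq.

995 MBq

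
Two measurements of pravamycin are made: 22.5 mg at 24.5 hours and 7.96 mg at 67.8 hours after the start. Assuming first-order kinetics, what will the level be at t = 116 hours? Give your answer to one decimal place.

Over Δt = 67.8 − 24.5 = 43.3 hours, the level fell by a factor of 22.5/7.96 ≈ 2.8266.
n = log₂(2.8266) ≈ 1.4991 half-lives, so t½ = 43.3/1.4991 ≈ 28.884 hours.
From t = 67.8 to t = 116: 7.96 × (1/2)^((116−67.8)/28.884) ≈ 2.5037 mg.

2.5 mg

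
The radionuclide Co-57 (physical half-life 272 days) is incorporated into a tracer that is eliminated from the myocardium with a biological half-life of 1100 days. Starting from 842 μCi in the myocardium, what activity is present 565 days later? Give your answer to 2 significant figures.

1/t_eff = 1/t_phys + 1/t_biol = 1/272 + 1/1100 = 0.0045856 per day.
t_eff = 272 × 1100 / (272 + 1100) ≈ 218.08 days.
Remaining = 842 × (1/2)^(565/218.08) = 842 × (1/2)^2.5908 ≈ 139.76 μCi.

140 μCi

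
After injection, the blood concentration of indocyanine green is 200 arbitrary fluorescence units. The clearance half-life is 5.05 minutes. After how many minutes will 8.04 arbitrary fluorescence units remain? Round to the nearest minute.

23 minutes

Fraction remaining = 8.04/200 ≈ 0.0402.
n = log₂(200/8.04) = ln(24.876)/ln 2 ≈ 4.6367 half-lives.
t = n × t½ = 4.6367 × 5.05 ≈ 23.415 minutes.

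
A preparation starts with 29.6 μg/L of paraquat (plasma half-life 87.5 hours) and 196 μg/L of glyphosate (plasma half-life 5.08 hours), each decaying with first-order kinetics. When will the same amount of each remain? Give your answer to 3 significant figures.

Set 29.6·(1/2)^(t/87.5) = 196·(1/2)^(t/5.08).
Taking log₂: log₂(29.6/196) = t·(1/87.5 − 1/5.08).
log₂(0.15102) = -2.7272; 1/87.5 − 1/5.08 = -0.18542.
t = -2.7272 / -0.18542 ≈ 14.708 hours.

14.7 hours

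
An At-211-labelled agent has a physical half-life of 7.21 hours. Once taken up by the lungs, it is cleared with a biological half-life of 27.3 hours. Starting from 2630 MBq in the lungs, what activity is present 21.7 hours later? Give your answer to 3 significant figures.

1/t_eff = 1/t_phys + 1/t_biol = 1/7.21 + 1/27.3 = 0.17533 per hour.
t_eff = 7.21 × 27.3 / (7.21 + 27.3) ≈ 5.7037 hours.
Remaining = 2630 × (1/2)^(21.7/5.7037) = 2630 × (1/2)^3.8046 ≈ 188.22 MBq.

188 MBq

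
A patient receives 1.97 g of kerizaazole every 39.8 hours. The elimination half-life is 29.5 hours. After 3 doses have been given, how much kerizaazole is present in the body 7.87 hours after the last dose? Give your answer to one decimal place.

2.5 g

The 3 doses were given 87.47, 47.67, 7.87 hours ago.
Total = 1.97·(1/2)^(87.47/29.5) + 1.97·(1/2)^(47.67/29.5) + 1.97·(1/2)^(7.87/29.5)
      = 0.25228 + 0.64272 + 1.6374 ≈ 2.5324 g.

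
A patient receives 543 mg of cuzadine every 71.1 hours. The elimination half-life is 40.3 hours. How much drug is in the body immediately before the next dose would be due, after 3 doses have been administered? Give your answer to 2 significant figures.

The 3 doses were given 213.3, 142.2, 71.1 hours ago.
Total = 543·(1/2)^(213.3/40.3) + 543·(1/2)^(142.2/40.3) + 543·(1/2)^(71.1/40.3)
      = 13.852 + 47.055 + 159.85 ≈ 220.75 mg.

220 mg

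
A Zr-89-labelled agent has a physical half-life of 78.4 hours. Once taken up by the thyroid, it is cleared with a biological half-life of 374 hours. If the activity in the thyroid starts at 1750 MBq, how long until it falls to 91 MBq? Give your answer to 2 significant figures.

1/t_eff = 1/t_phys + 1/t_biol = 1/78.4 + 1/374 = 0.015429 per hour.
t_eff = 78.4 × 374 / (78.4 + 374) ≈ 64.813 hours.
n = log₂(1750/91) ≈ 4.2653; t = 4.2653 × 64.813 ≈ 276.45 hours.

280 hours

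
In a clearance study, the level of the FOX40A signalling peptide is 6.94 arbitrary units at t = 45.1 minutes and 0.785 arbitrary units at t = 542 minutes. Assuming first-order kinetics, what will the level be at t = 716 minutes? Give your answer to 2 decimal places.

0.37 arbitrary units

Over Δt = 542 − 45.1 = 496.9 minutes, the level fell by a factor of 6.94/0.785 ≈ 8.8408.
n = log₂(8.8408) ≈ 3.1442 half-lives, so t½ = 496.9/3.1442 ≈ 158.04 minutes.
From t = 542 to t = 716: 0.785 × (1/2)^((716−542)/158.04) ≈ 0.36596 arbitrary units.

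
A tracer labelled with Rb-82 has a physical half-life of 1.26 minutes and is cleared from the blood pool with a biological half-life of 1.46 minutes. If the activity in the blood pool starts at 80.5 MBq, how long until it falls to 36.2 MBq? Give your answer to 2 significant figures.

0.78 minutes

1/t_eff = 1/t_phys + 1/t_biol = 1/1.26 + 1/1.46 = 1.4786 per minute.
t_eff = 1.26 × 1.46 / (1.26 + 1.46) ≈ 0.67632 minutes.
n = log₂(80.5/36.2) ≈ 1.153; t = 1.153 × 0.67632 ≈ 0.7798 minutes.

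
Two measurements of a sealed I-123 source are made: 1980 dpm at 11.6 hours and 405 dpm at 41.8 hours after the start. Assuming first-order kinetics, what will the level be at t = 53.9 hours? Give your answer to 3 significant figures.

Over Δt = 41.8 − 11.6 = 30.2 hours, the level fell by a factor of 1980/405 ≈ 4.8889.
n = log₂(4.8889) ≈ 2.2895 half-lives, so t½ = 30.2/2.2895 ≈ 13.191 hours.
From t = 41.8 to t = 53.9: 405 × (1/2)^((53.9−41.8)/13.191) ≈ 214.44 dpm.

214 dpm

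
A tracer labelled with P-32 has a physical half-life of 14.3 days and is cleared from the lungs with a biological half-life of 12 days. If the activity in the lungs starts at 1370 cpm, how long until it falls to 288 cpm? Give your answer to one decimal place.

1/t_eff = 1/t_phys + 1/t_biol = 1/14.3 + 1/12 = 0.15326 per day.
t_eff = 14.3 × 12 / (14.3 + 12) ≈ 6.5247 days.
n = log₂(1370/288) ≈ 2.25; t = 2.25 × 6.5247 ≈ 14.681 days.

14.7 days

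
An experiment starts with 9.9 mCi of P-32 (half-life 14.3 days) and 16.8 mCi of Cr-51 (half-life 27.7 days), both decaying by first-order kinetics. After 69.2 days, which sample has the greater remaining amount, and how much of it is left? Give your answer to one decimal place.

Cr-51, 3.0 mCi

P-32: 9.9 × (1/2)^4.8392 ≈ 0.34586 mCi.
Cr-51: 16.8 × (1/2)^2.4982 ≈ 2.9736 mCi.
Cr-51 has more remaining, at ≈ 2.9736 mCi.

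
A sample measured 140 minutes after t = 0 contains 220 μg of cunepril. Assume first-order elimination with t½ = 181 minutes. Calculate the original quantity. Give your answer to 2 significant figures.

Number of half-lives elapsed: n = 140/181 ≈ 0.77348.
A₀ = A × 2^n = 220 × 2^0.77348 = 220 × 1.7094 ≈ 376.07 μg.

380 μg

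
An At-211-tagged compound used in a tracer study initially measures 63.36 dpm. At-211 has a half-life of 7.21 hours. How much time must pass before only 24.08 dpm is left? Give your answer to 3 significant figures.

Fraction remaining = 24.08/63.36 ≈ 0.38005.
n = log₂(63.36/24.08) = ln(2.6312)/ln 2 ≈ 1.3957 half-lives.
t = n × t½ = 1.3957 × 7.21 ≈ 10.063 hours.

10.1 hours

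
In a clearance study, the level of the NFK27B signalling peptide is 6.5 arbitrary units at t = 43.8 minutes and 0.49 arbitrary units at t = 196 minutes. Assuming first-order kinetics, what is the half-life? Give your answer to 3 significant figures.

40.8 minutes

Over Δt = 196 − 43.8 = 152.2 minutes, the level fell by a factor of 6.5/0.49 ≈ 13.265.
n = log₂(13.265) ≈ 3.7296 half-lives, so t½ = 152.2/3.7296 ≈ 40.809 minutes.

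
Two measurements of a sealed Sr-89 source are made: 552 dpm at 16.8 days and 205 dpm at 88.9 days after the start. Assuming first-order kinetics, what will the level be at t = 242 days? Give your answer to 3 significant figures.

Over Δt = 88.9 − 16.8 = 72.1 days, the level fell by a factor of 552/205 ≈ 2.6927.
n = log₂(2.6927) ≈ 1.429 half-lives, so t½ = 72.1/1.429 ≈ 50.453 days.
From t = 88.9 to t = 242: 205 × (1/2)^((242−88.9)/50.453) ≈ 25.02 dpm.

25.0 dpm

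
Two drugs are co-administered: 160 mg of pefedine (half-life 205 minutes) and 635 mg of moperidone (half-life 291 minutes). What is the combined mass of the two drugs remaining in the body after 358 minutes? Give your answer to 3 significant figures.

pefedine: 160 × (1/2)^(358/205) = 160 × (1/2)^1.7463 ≈ 47.689 mg.
moperidone: 635 × (1/2)^(358/291) = 635 × (1/2)^1.2302 ≈ 270.67 mg.
Total = 47.689 + 270.67 ≈ 318.36 mg.

318 mg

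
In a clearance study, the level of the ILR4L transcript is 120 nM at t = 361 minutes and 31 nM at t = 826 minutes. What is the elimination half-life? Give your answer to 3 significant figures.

Over Δt = 826 − 361 = 465 minutes, the level fell by a factor of 120/31 ≈ 3.871.
n = log₂(3.871) ≈ 1.9527 half-lives, so t½ = 465/1.9527 ≈ 238.13 minutes.

238 minutes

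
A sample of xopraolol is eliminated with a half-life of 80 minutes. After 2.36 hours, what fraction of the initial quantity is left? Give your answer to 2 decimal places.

2.36 hours = 141.6 minutes.
n = 141.6/80 ≈ 1.77 half-lives.
Fraction remaining = (1/2)^1.77 ≈ 0.29321.

0.29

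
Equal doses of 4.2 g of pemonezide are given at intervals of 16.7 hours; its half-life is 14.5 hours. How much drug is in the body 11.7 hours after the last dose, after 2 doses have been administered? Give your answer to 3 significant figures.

3.48 g

The 2 doses were given 28.4, 11.7 hours ago.
Total = 4.2·(1/2)^(28.4/14.5) + 4.2·(1/2)^(11.7/14.5)
      = 1.0806 + 2.4008 ≈ 3.4813 g.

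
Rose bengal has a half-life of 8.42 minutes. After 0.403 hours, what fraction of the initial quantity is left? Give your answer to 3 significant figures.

0.403 hours = 24.18 minutes.
n = 24.18/8.42 ≈ 2.8717 half-lives.
Fraction remaining = (1/2)^2.8717 ≈ 0.13662.

0.137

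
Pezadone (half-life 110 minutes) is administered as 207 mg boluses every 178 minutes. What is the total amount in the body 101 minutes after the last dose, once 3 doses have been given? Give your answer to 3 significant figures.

The 3 doses were given 457, 279, 101 minutes ago.
Total = 207·(1/2)^(457/110) + 207·(1/2)^(279/110) + 207·(1/2)^(101/110)
      = 11.623 + 35.682 + 109.54 ≈ 156.84 mg.

157 mg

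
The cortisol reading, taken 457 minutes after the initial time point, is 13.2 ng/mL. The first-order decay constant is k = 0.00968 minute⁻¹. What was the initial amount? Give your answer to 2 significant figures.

1100 ng/mL

t½ = ln 2 / k = 0.69315 / 0.00968 ≈ 71.606 minutes.
Number of half-lives elapsed: n = 457/71.606 ≈ 6.3821.
A₀ = A × 2^n = 13.2 × 2^6.3821 = 13.2 × 83.409 ≈ 1101 ng/mL.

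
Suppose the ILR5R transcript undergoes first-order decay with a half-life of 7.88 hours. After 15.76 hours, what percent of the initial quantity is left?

n = 15.76/7.88 ≈ 2 half-lives.
Fraction remaining = (1/2)^2 ≈ 0.25, i.e. 25%.

25%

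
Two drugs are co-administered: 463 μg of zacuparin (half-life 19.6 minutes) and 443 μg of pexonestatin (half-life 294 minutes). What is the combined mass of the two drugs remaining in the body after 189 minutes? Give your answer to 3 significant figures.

zacuparin: 463 × (1/2)^(189/19.6) = 463 × (1/2)^9.6429 ≈ 0.57915 μg.
pexonestatin: 443 × (1/2)^(189/294) = 443 × (1/2)^0.64286 ≈ 283.72 μg.
Total = 0.57915 + 283.72 ≈ 284.3 μg.

284 μg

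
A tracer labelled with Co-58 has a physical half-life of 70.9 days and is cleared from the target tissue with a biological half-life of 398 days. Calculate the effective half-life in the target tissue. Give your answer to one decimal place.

60.2 days

1/t_eff = 1/t_phys + 1/t_biol = 1/70.9 + 1/398 = 0.016617 per day.
t_eff = 70.9 × 398 / (70.9 + 398) ≈ 60.18 days.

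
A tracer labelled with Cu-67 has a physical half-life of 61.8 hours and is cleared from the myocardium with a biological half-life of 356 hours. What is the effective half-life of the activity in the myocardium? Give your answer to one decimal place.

52.7 hours

1/t_eff = 1/t_phys + 1/t_biol = 1/61.8 + 1/356 = 0.01899 per hour.
t_eff = 61.8 × 356 / (61.8 + 356) ≈ 52.659 hours.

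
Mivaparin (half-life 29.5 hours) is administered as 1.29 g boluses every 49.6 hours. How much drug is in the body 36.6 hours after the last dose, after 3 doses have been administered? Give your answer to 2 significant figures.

The 3 doses were given 135.8, 86.2, 36.6 hours ago.
Total = 1.29·(1/2)^(135.8/29.5) + 1.29·(1/2)^(86.2/29.5) + 1.29·(1/2)^(36.6/29.5)
      = 0.053068 + 0.1702 + 0.54589 ≈ 0.76917 g.

0.77 g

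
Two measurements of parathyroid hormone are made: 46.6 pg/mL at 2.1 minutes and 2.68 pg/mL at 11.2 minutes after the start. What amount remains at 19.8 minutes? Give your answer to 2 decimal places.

Over Δt = 11.2 − 2.1 = 9.1 minutes, the level fell by a factor of 46.6/2.68 ≈ 17.388.
n = log₂(17.388) ≈ 4.12 half-lives, so t½ = 9.1/4.12 ≈ 2.2087 minutes.
From t = 11.2 to t = 19.8: 2.68 × (1/2)^((19.8−11.2)/2.2087) ≈ 0.18031 pg/mL.

0.18 pg/mL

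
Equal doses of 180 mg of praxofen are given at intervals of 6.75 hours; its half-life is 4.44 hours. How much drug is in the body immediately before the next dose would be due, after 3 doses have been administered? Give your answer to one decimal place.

92.3 mg

The 3 doses were given 20.25, 13.5, 6.75 hours ago.
Total = 180·(1/2)^(20.25/4.44) + 180·(1/2)^(13.5/4.44) + 180·(1/2)^(6.75/4.44)
      = 7.6266 + 21.877 + 62.752 ≈ 92.255 mg.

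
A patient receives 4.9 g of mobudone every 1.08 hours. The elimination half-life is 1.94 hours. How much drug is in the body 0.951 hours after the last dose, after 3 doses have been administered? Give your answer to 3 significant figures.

The 3 doses were given 3.111, 2.031, 0.951 hours ago.
Total = 4.9·(1/2)^(3.111/1.94) + 4.9·(1/2)^(2.031/1.94) + 4.9·(1/2)^(0.951/1.94)
      = 1.6124 + 2.3716 + 3.4884 ≈ 7.4724 g.

7.47 g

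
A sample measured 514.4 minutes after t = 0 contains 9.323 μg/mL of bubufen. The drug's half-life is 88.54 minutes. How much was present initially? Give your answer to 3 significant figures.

Number of half-lives elapsed: n = 514.4/88.54 ≈ 5.8098.
A₀ = A × 2^n = 9.323 × 2^5.8098 = 9.323 × 56.095 ≈ 522.97 μg/mL.

523 μg/mL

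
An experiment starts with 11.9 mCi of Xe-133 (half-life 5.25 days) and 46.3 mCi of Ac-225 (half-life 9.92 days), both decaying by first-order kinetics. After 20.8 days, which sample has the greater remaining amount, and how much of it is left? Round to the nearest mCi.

Ac-225, 11 mCi

Xe-133: 11.9 × (1/2)^3.9619 ≈ 0.76365 mCi.
Ac-225: 46.3 × (1/2)^2.0968 ≈ 10.824 mCi.
Ac-225 has more remaining, at ≈ 10.824 mCi.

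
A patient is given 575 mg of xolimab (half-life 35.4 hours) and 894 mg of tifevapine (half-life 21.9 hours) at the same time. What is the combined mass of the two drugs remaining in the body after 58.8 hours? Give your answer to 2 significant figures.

xolimab: 575 × (1/2)^(58.8/35.4) = 575 × (1/2)^1.661 ≈ 181.82 mg.
tifevapine: 894 × (1/2)^(58.8/21.9) = 894 × (1/2)^2.6849 ≈ 139.02 mg.
Total = 181.82 + 139.02 ≈ 320.85 mg.

320 mg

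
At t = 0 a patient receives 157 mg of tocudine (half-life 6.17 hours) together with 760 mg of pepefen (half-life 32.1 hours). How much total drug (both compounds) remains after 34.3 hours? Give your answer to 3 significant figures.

tocudine: 157 × (1/2)^(34.3/6.17) = 157 × (1/2)^5.5592 ≈ 3.3299 mg.
pepefen: 760 × (1/2)^(34.3/32.1) = 760 × (1/2)^1.0685 ≈ 362.37 mg.
Total = 3.3299 + 362.37 ≈ 365.7 mg.

366 mg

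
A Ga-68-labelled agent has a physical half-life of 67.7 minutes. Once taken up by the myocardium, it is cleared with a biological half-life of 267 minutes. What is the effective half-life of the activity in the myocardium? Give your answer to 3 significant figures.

54.0 minutes

1/t_eff = 1/t_phys + 1/t_biol = 1/67.7 + 1/267 = 0.018516 per minute.
t_eff = 67.7 × 267 / (67.7 + 267) ≈ 54.006 minutes.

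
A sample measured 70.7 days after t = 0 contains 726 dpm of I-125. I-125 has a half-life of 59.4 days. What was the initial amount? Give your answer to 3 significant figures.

1660 dpm

Number of half-lives elapsed: n = 70.7/59.4 ≈ 1.1902.
A₀ = A × 2^n = 726 × 2^1.1902 = 726 × 2.2819 ≈ 1656.7 dpm.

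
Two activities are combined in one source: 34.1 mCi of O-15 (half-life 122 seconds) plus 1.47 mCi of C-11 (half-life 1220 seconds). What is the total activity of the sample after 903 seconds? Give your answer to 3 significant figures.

1.08 mCi

O-15: 34.1 × (1/2)^(903/122) = 34.1 × (1/2)^7.4016 ≈ 0.20167 mCi.
C-11: 1.47 × (1/2)^(903/1220) = 1.47 × (1/2)^0.74016 ≈ 0.88005 mCi.
Total = 0.20167 + 0.88005 ≈ 1.0817 mCi.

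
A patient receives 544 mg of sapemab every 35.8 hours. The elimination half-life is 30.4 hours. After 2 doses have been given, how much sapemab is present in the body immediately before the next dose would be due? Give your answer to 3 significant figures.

The 2 doses were given 71.6, 35.8 hours ago.
Total = 544·(1/2)^(71.6/30.4) + 544·(1/2)^(35.8/30.4)
      = 106.31 + 240.49 ≈ 346.8 mg.

347 mg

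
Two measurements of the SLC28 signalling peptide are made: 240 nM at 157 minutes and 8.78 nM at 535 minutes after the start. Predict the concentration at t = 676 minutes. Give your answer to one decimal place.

Over Δt = 535 − 157 = 378 minutes, the level fell by a factor of 240/8.78 ≈ 27.335.
n = log₂(27.335) ≈ 4.7727 half-lives, so t½ = 378/4.7727 ≈ 79.201 minutes.
From t = 535 to t = 676: 8.78 × (1/2)^((676−535)/79.201) ≈ 2.5561 nM.

2.6 nM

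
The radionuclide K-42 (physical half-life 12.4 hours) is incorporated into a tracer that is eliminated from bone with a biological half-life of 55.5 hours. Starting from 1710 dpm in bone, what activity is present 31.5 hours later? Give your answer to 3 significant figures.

198 dpm

1/t_eff = 1/t_phys + 1/t_biol = 1/12.4 + 1/55.5 = 0.098663 per hour.
t_eff = 12.4 × 55.5 / (12.4 + 55.5) ≈ 10.135 hours.
Remaining = 1710 × (1/2)^(31.5/10.135) = 1710 × (1/2)^3.1079 ≈ 198.35 dpm.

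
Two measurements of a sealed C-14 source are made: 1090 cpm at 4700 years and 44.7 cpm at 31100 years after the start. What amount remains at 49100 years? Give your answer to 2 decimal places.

Over Δt = 31100 − 4700 = 26400 years, the level fell by a factor of 1090/44.7 ≈ 24.385.
n = log₂(24.385) ≈ 4.6079 half-lives, so t½ = 26400/4.6079 ≈ 5729.3 years.
From t = 31100 to t = 49100: 44.7 × (1/2)^((49100−31100)/5729.3) ≈ 5.0646 cpm.

5.06 cpm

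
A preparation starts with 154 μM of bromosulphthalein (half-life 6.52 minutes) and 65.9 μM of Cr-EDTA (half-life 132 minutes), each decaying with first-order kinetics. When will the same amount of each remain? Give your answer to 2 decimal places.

Set 154·(1/2)^(t/6.52) = 65.9·(1/2)^(t/132).
Taking log₂: log₂(154/65.9) = t·(1/6.52 − 1/132).
log₂(2.3369) = 1.2246; 1/6.52 − 1/132 = 0.1458.
t = 1.2246 / 0.1458 ≈ 8.3991 minutes.

8.40 minutes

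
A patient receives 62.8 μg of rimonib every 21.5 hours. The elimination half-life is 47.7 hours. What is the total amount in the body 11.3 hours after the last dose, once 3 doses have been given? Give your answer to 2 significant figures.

The 3 doses were given 54.3, 32.8, 11.3 hours ago.
Total = 62.8·(1/2)^(54.3/47.7) + 62.8·(1/2)^(32.8/47.7) + 62.8·(1/2)^(11.3/47.7)
      = 28.528 + 38.991 + 53.29 ≈ 120.81 μg.

120 μg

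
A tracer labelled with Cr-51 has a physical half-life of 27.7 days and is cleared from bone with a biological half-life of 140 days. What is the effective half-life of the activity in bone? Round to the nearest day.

23 days

1/t_eff = 1/t_phys + 1/t_biol = 1/27.7 + 1/140 = 0.043244 per day.
t_eff = 27.7 × 140 / (27.7 + 140) ≈ 23.125 days.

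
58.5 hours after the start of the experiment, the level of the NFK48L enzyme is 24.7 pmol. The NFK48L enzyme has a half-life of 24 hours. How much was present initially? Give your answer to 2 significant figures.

Number of half-lives elapsed: n = 58.5/24 ≈ 2.4375.
A₀ = A × 2^n = 24.7 × 2^2.4375 = 24.7 × 5.417 ≈ 133.8 pmol.

130 pmol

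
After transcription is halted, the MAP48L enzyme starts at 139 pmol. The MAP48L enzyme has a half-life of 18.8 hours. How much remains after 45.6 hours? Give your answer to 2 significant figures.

Number of half-lives: n = 45.6/18.8 ≈ 2.4255.
Remaining = 139 × (1/2)^2.4255 = 139 × 0.18614 ≈ 25.874 pmol.

26 pmol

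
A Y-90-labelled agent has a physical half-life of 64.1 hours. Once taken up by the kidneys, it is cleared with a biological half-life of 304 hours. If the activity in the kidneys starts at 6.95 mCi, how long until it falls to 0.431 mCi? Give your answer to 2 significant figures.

1/t_eff = 1/t_phys + 1/t_biol = 1/64.1 + 1/304 = 0.01889 per hour.
t_eff = 64.1 × 304 / (64.1 + 304) ≈ 52.938 hours.
n = log₂(6.95/0.431) ≈ 4.0113; t = 4.0113 × 52.938 ≈ 212.35 hours.

210 hours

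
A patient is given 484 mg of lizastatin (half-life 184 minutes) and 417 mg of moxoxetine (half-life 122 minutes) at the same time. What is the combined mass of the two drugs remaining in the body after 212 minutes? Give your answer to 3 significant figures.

343 mg

lizastatin: 484 × (1/2)^(212/184) = 484 × (1/2)^1.1522 ≈ 217.77 mg.
moxoxetine: 417 × (1/2)^(212/122) = 417 × (1/2)^1.7377 ≈ 125.04 mg.
Total = 217.77 + 125.04 ≈ 342.81 mg.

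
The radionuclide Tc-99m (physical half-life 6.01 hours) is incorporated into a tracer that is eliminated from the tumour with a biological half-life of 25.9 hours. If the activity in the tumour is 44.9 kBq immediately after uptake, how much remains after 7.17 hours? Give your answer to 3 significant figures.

1/t_eff = 1/t_phys + 1/t_biol = 1/6.01 + 1/25.9 = 0.205 per hour.
t_eff = 6.01 × 25.9 / (6.01 + 25.9) ≈ 4.8781 hours.
Remaining = 44.9 × (1/2)^(7.17/4.8781) = 44.9 × (1/2)^1.4698 ≈ 16.21 kBq.

16.2 kBq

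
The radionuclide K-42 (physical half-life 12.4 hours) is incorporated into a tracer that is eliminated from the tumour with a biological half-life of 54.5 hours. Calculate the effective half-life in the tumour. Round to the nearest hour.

1/t_eff = 1/t_phys + 1/t_biol = 1/12.4 + 1/54.5 = 0.098994 per hour.
t_eff = 12.4 × 54.5 / (12.4 + 54.5) ≈ 10.102 hours.

10 hours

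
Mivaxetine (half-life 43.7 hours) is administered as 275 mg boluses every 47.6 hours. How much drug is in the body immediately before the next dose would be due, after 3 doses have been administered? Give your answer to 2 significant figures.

220 mg

The 3 doses were given 142.8, 95.2, 47.6 hours ago.
Total = 275·(1/2)^(142.8/43.7) + 275·(1/2)^(95.2/43.7) + 275·(1/2)^(47.6/43.7)
      = 28.553 + 60.749 + 129.25 ≈ 218.55 mg.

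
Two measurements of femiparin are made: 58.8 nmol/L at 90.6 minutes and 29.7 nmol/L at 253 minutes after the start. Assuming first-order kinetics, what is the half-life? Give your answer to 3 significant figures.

Over Δt = 253 − 90.6 = 162.4 minutes, the level fell by a factor of 58.8/29.7 ≈ 1.9798.
n = log₂(1.9798) ≈ 0.98535 half-lives, so t½ = 162.4/0.98535 ≈ 164.81 minutes.

165 minutes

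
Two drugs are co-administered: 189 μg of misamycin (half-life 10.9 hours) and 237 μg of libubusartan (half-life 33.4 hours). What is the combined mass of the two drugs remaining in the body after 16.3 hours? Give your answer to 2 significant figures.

misamycin: 189 × (1/2)^(16.3/10.9) = 189 × (1/2)^1.4954 ≈ 67.034 μg.
libubusartan: 237 × (1/2)^(16.3/33.4) = 237 × (1/2)^0.48802 ≈ 168.98 μg.
Total = 67.034 + 168.98 ≈ 236.02 μg.

240 μg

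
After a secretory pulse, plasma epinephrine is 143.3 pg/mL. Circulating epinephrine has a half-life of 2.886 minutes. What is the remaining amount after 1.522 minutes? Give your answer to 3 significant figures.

Number of half-lives: n = 1.522/2.886 ≈ 0.52737.
Remaining = 143.3 × (1/2)^0.52737 = 143.3 × 0.69382 ≈ 99.424 pg/mL.

99.4 pg/mL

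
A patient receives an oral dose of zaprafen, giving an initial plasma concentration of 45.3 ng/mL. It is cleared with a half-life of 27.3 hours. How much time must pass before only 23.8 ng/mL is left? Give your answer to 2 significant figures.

Fraction remaining = 23.8/45.3 ≈ 0.52539.
n = log₂(45.3/23.8) = ln(1.9034)/ln 2 ≈ 0.92855 half-lives.
t = n × t½ = 0.92855 × 27.3 ≈ 25.349 hours.

25 hours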